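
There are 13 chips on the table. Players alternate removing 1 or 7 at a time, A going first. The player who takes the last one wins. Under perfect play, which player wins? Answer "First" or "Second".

First

Compute winning (W) and losing (L) positions by backward induction:
i:   0  1  2  3  4  5  6  7  8  9 10 11 12 13
     L  W  L  W  L  W  L  W  L  W  L  W  L  W
Position 13 is W, so the first player wins.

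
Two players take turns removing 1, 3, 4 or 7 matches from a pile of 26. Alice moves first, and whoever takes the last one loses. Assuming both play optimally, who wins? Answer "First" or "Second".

Positions where the player to move wins (W) vs loses (L):
i:   0  1  2  3  4  5  6  7  8  9 10 11 12 13 14 15 16 17 18 19 20 21 22 23 24 25 26
     W  L  W  L  W  W  W  W  W  L  W  L  W  W  W  W  W  L  W  L  W  W  W  W  W  L  W
Position 26 is W, so the first player wins.

First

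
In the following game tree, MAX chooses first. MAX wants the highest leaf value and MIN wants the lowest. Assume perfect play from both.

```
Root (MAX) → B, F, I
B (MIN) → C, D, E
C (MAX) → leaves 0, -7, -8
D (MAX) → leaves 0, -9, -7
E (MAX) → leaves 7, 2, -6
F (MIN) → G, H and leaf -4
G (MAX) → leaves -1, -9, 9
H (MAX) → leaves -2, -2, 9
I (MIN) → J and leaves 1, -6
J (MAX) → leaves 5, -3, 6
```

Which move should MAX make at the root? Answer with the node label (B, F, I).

B

C (MAX): max(0, -7, -8) = 0
D (MAX): max(0, -9, -7) = 0
E (MAX): max(7, 2, -6) = 7
B (MIN): min(0, 0, 7) = 0
G (MAX): max(-1, -9, 9) = 9
H (MAX): max(-2, -2, 9) = 9
F (MIN): min(9, 9, -4) = -4
J (MAX): max(5, -3, 6) = 6
I (MIN): min(6, 1, -6) = -6
Root (MAX): max(0, -4, -6) = 0
MAX picks the child with the highest value: B (value 0).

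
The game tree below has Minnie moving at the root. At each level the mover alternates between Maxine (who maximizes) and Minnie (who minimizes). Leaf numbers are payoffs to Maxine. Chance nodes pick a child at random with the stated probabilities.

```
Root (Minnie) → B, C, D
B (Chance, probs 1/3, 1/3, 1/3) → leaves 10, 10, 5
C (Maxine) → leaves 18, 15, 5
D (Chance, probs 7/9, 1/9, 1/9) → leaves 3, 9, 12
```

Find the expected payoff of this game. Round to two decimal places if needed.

4.67

B (Chance): 1/3·10 + 1/3·10 + 1/3·5 = 8.33
C (Maxine): max(18, 15, 5) = 18
D (Chance): 7/9·3 + 1/9·9 + 1/9·12 = 4.67
Root (Minnie): min(8.33, 18, 4.67) = 4.67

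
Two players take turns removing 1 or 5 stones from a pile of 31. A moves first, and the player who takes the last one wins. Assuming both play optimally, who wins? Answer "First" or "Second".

First

Positions where the player to move wins (W) vs loses (L):
i:   0  1  2  3  4  5  6  7  8  9 10 11 12 13 14 15 16 17 18 19 20 21 22 23 24 25 26 27 28 29 30 31
     L  W  L  W  L  W  L  W  L  W  L  W  L  W  L  W  L  W  L  W  L  W  L  W  L  W  L  W  L  W  L  W
Position 31 is W, so the first player wins.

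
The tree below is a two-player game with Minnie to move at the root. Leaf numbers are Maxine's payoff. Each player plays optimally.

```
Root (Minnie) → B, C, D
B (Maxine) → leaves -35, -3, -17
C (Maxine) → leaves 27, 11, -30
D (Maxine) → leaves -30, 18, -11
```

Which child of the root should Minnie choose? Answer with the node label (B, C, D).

B (Maxine): max(-35, -3, -17) = -3
C (Maxine): max(27, 11, -30) = 27
D (Maxine): max(-30, 18, -11) = 18
Root (Minnie): min(-3, 27, 18) = -3
Minnie picks the child with the lowest value: B (value -3).

B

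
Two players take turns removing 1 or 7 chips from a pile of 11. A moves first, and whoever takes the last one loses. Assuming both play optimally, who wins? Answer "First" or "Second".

Second

Compute winning (W) and losing (L) positions by backward induction:
i:   0  1  2  3  4  5  6  7  8  9 10 11
     W  L  W  L  W  L  W  L  W  L  W  L
Position 11 is L, so the second player wins.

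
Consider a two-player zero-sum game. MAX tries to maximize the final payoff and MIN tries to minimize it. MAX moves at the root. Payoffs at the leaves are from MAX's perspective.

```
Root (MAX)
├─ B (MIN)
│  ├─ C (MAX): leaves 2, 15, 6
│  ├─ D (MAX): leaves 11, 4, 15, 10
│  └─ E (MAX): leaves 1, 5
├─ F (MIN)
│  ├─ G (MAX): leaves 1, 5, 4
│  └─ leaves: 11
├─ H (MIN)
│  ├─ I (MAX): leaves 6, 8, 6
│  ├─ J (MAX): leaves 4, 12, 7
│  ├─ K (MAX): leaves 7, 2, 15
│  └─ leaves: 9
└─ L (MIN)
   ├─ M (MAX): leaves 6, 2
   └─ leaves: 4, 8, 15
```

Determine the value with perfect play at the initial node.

C (MAX): max(2, 15, 6) = 15
D (MAX): max(11, 4, 15, 10) = 15
E (MAX): max(1, 5) = 5
B (MIN): min(15, 15, 5) = 5
G (MAX): max(1, 5, 4) = 5
F (MIN): min(5, 11) = 5
I (MAX): max(6, 8, 6) = 8
J (MAX): max(4, 12, 7) = 12
K (MAX): max(7, 2, 15) = 15
H (MIN): min(8, 12, 15, 9) = 8
M (MAX): max(6, 2) = 6
L (MIN): min(6, 4, 8, 15) = 4
Root (MAX): max(5, 5, 8, 4) = 8

8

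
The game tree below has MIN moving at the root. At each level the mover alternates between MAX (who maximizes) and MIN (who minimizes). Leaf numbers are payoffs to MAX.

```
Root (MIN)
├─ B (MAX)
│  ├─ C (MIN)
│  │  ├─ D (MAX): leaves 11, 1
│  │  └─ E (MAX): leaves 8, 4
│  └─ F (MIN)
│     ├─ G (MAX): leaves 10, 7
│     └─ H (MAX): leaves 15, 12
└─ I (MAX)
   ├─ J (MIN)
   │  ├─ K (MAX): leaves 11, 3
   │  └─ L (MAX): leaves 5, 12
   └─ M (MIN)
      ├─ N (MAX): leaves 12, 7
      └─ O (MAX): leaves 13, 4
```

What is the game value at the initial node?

10

D (MAX): max(11, 1) = 11
E (MAX): max(8, 4) = 8
C (MIN): min(11, 8) = 8
G (MAX): max(10, 7) = 10
H (MAX): max(15, 12) = 15
F (MIN): min(10, 15) = 10
B (MAX): max(8, 10) = 10
K (MAX): max(11, 3) = 11
L (MAX): max(5, 12) = 12
J (MIN): min(11, 12) = 11
N (MAX): max(12, 7) = 12
O (MAX): max(13, 4) = 13
M (MIN): min(12, 13) = 12
I (MAX): max(11, 12) = 12
Root (MIN): min(10, 12) = 10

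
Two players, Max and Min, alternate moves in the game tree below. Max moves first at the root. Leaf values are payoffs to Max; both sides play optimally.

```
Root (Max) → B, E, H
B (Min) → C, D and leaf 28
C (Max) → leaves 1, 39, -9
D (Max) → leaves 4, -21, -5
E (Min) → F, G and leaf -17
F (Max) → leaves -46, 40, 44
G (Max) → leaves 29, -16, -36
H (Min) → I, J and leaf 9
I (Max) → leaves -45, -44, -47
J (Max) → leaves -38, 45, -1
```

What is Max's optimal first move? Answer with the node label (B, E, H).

C (Max): max(1, 39, -9) = 39
D (Max): max(4, -21, -5) = 4
B (Min): min(39, 4, 28) = 4
F (Max): max(-46, 40, 44) = 44
G (Max): max(29, -16, -36) = 29
E (Min): min(44, 29, -17) = -17
I (Max): max(-45, -44, -47) = -44
J (Max): max(-38, 45, -1) = 45
H (Min): min(-44, 45, 9) = -44
Root (Max): max(4, -17, -44) = 4
Max picks the child with the highest value: B (value 4).

B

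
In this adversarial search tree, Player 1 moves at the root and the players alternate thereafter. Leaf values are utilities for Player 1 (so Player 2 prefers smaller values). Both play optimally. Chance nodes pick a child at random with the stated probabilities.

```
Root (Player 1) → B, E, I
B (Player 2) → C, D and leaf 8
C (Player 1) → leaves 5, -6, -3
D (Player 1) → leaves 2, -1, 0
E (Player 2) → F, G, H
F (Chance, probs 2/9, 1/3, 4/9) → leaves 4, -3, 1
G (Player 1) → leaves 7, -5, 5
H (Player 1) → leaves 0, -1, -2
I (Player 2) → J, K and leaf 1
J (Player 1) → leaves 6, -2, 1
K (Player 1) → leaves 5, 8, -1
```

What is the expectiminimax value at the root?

2

C (Player 1): max(5, -6, -3) = 5
D (Player 1): max(2, -1, 0) = 2
B (Player 2): min(5, 2, 8) = 2
F (Chance): 2/9·4 + 1/3·-3 + 4/9·1 = 0.33
G (Player 1): max(7, -5, 5) = 7
H (Player 1): max(0, -1, -2) = 0
E (Player 2): min(0.33, 7, 0) = 0
J (Player 1): max(6, -2, 1) = 6
K (Player 1): max(5, 8, -1) = 8
I (Player 2): min(6, 8, 1) = 1
Root (Player 1): max(2, 0, 1) = 2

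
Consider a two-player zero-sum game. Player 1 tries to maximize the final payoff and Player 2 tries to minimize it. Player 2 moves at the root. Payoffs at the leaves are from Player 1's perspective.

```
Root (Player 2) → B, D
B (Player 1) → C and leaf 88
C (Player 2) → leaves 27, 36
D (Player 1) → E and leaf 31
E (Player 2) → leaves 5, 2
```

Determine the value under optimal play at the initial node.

C (Player 2): min(27, 36) = 27
B (Player 1): max(27, 88) = 88
E (Player 2): min(5, 2) = 2
D (Player 1): max(2, 31) = 31
Root (Player 2): min(88, 31) = 31

31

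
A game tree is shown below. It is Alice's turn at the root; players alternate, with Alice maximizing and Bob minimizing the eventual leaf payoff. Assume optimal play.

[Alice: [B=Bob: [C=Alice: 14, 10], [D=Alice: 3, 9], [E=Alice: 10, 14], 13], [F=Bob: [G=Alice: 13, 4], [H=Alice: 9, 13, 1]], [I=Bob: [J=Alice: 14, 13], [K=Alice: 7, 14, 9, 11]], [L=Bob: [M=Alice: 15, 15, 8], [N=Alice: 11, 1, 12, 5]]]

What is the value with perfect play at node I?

14

J: max(14, 13) = 14
K: max(7, 14, 9, 11) = 14
I: min(14, 14) = 14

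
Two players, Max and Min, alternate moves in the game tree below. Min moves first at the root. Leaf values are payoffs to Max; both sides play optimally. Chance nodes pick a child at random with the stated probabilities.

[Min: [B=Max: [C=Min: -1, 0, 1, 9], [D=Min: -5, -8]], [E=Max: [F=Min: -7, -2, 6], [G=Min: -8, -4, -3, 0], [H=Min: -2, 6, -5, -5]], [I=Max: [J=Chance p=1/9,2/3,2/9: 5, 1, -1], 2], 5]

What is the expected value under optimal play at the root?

-5

C (Min): min(-1, 0, 1, 9) = -1
D (Min): min(-5, -8) = -8
B (Max): max(-1, -8) = -1
F (Min): min(-7, -2, 6) = -7
G (Min): min(-8, -4, -3, 0) = -8
H (Min): min(-2, 6, -5, -5) = -5
E (Max): max(-7, -8, -5) = -5
J (Chance): 1/9·5 + 2/3·1 + 2/9·-1 = 1
I (Max): max(1, 2) = 2
Root (Min): min(-1, -5, 2, 5) = -5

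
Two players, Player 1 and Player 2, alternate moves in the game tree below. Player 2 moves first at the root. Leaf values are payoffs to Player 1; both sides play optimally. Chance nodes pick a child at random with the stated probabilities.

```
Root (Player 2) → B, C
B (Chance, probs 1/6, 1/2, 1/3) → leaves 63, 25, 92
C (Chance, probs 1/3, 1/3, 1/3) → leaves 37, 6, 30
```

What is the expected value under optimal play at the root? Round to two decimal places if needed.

B (Chance): 1/6·63 + 1/2·25 + 1/3·92 = 53.67
C (Chance): 1/3·37 + 1/3·6 + 1/3·30 = 24.33
Root (Player 2): min(53.67, 24.33) = 24.33

24.33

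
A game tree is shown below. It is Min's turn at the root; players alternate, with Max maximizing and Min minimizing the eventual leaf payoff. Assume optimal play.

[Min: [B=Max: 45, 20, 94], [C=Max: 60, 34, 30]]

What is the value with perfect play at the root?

B (Max): max(45, 20, 94) = 94
C (Max): max(60, 34, 30) = 60
Root (Min): min(94, 60) = 60

60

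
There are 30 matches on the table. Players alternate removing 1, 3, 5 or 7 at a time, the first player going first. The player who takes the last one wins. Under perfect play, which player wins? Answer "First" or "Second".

Second

Positions where the player to move wins (W) vs loses (L):
i:   0  1  2  3  4  5  6  7  8  9 10 11 12 13 14 15 16 17 18 19 20 21 22 23 24 25 26 27 28 29 30
     L  W  L  W  L  W  L  W  L  W  L  W  L  W  L  W  L  W  L  W  L  W  L  W  L  W  L  W  L  W  L
Position 30 is L, so the second player wins.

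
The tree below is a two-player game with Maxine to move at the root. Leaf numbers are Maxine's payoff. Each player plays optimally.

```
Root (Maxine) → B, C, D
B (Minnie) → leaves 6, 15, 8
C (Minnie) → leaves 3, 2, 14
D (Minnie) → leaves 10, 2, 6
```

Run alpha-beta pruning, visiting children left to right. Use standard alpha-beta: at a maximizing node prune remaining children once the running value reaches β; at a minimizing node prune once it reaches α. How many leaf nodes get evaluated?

B [α=-∞,β=+∞]: v=6
C [α=6,β=+∞]: v=3 after child 1 ≤ α → α-cutoff, skip 2
D [α=6,β=+∞]: v=2 after child 2 ≤ α → α-cutoff, skip 1
Root [α=-∞,β=+∞]: v=6
Leaves evaluated: 6 of 9.

6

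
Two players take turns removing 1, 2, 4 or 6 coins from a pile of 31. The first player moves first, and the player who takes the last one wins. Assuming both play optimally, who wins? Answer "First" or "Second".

Mark each pile size as W (mover wins) or L (mover loses):
i:   0  1  2  3  4  5  6  7  8  9 10 11 12 13 14 15 16 17 18 19 20 21 22 23 24 25 26 27 28 29 30 31
     L  W  W  L  W  W  W  W  L  W  W  L  W  W  W  W  L  W  W  L  W  W  W  W  L  W  W  L  W  W  W  W
Position 31 is W, so the first player wins.

First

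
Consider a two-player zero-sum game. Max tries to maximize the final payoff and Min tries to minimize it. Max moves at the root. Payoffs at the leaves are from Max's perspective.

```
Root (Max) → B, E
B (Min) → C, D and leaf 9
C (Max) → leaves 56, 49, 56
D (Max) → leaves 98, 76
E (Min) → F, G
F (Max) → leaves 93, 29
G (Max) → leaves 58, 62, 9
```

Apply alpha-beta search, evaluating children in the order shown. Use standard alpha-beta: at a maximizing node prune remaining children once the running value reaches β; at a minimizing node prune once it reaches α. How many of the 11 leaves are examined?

C [α=-∞,β=+∞]: v=56
D [α=-∞,β=56]: v=98 after child 1 ≥ β → β-cutoff, skip 1
B [α=-∞,β=+∞]: v=9
F [α=9,β=+∞]: v=93
G [α=9,β=93]: v=62
E [α=9,β=+∞]: v=62
Root [α=-∞,β=+∞]: v=62
Leaves evaluated: 10 of 11.

10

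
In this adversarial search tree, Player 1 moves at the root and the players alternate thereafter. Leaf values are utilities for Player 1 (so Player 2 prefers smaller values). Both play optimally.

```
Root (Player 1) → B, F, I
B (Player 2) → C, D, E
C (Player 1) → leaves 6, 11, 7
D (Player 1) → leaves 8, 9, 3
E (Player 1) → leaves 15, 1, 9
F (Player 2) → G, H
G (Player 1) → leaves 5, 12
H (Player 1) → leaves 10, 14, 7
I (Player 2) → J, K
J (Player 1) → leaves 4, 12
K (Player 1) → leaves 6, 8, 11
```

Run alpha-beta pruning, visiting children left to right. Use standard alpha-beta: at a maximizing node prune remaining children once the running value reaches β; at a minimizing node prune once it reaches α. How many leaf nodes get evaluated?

C [α=-∞,β=+∞]: v=11
D [α=-∞,β=11]: v=9
E [α=-∞,β=9]: v=15 after child 1 ≥ β → β-cutoff, skip 2
B [α=-∞,β=+∞]: v=9
G [α=9,β=+∞]: v=12
H [α=9,β=12]: v=14 after child 2 ≥ β → β-cutoff, skip 1
F [α=9,β=+∞]: v=12
J [α=12,β=+∞]: v=12
I [α=12,β=+∞]: v=12 after child 1 ≤ α → α-cutoff, skip 1
Root [α=-∞,β=+∞]: v=12
Leaves evaluated: 13 of 19.

13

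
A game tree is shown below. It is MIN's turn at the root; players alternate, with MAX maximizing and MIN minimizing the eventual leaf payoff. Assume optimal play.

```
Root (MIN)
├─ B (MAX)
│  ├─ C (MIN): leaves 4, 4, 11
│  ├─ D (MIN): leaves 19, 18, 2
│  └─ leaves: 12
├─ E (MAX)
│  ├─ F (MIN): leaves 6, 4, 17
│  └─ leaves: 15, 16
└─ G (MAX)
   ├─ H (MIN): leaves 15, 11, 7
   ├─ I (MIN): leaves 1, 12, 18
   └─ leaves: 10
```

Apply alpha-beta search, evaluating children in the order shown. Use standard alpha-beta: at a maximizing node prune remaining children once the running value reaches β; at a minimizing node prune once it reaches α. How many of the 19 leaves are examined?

16

C [α=-∞,β=+∞]: v=4
D [α=4,β=+∞]: v=2
B [α=-∞,β=+∞]: v=12
F [α=-∞,β=12]: v=4
E [α=-∞,β=12]: v=15 after child 2 ≥ β → β-cutoff, skip 1
H [α=-∞,β=12]: v=7
I [α=7,β=12]: v=1 after child 1 ≤ α → α-cutoff, skip 2
G [α=-∞,β=12]: v=10
Root [α=-∞,β=+∞]: v=10
Leaves evaluated: 16 of 19.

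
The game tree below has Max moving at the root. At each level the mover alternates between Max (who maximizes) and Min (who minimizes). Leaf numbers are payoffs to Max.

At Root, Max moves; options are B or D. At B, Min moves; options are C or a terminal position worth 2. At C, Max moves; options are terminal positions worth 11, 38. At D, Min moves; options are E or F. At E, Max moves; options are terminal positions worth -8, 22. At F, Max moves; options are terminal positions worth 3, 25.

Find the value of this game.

C (Max): max(11, 38) = 38
B (Min): min(38, 2) = 2
E (Max): max(-8, 22) = 22
F (Max): max(3, 25) = 25
D (Min): min(22, 25) = 22
Root (Max): max(2, 22) = 22

22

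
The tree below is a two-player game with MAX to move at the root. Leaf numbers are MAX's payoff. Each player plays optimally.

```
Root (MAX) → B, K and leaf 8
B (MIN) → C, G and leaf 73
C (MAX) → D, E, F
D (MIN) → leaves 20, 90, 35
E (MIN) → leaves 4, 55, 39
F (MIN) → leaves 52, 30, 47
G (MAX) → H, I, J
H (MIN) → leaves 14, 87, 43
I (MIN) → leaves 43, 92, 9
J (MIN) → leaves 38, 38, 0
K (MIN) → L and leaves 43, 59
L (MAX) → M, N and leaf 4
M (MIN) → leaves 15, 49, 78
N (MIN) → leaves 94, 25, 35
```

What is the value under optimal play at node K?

M: min(15, 49, 78) = 15
N: min(94, 25, 35) = 25
L: max(15, 25, 4) = 25
K: min(25, 43, 59) = 25

25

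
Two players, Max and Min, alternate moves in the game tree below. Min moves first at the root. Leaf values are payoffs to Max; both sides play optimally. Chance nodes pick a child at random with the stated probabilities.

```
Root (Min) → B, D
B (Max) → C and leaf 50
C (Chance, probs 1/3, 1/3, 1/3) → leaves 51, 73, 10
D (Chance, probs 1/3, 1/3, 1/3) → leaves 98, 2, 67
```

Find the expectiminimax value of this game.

C (Chance): 1/3·51 + 1/3·73 + 1/3·10 = 44.67
B (Max): max(44.67, 50) = 50
D (Chance): 1/3·98 + 1/3·2 + 1/3·67 = 55.67
Root (Min): min(50, 55.67) = 50

50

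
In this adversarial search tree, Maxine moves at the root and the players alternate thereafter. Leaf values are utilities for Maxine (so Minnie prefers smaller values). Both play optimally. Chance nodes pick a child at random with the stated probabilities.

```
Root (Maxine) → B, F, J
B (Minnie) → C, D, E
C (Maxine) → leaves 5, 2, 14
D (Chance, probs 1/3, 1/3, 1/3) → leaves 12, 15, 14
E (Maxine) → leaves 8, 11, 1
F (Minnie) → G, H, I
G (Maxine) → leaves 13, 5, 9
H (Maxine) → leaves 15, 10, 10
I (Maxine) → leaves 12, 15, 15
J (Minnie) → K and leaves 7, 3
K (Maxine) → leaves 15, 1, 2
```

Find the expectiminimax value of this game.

13

C (Maxine): max(5, 2, 14) = 14
D (Chance): 1/3·12 + 1/3·15 + 1/3·14 = 13.67
E (Maxine): max(8, 11, 1) = 11
B (Minnie): min(14, 13.67, 11) = 11
G (Maxine): max(13, 5, 9) = 13
H (Maxine): max(15, 10, 10) = 15
I (Maxine): max(12, 15, 15) = 15
F (Minnie): min(13, 15, 15) = 13
K (Maxine): max(15, 1, 2) = 15
J (Minnie): min(15, 7, 3) = 3
Root (Maxine): max(11, 13, 3) = 13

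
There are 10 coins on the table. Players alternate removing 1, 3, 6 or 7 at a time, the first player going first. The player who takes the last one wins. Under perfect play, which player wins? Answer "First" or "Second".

Positions where the player to move wins (W) vs loses (L):
i:   0  1  2  3  4  5  6  7  8  9 10
     L  W  L  W  L  W  W  W  W  W  W
Position 10 is W, so the first player wins.

First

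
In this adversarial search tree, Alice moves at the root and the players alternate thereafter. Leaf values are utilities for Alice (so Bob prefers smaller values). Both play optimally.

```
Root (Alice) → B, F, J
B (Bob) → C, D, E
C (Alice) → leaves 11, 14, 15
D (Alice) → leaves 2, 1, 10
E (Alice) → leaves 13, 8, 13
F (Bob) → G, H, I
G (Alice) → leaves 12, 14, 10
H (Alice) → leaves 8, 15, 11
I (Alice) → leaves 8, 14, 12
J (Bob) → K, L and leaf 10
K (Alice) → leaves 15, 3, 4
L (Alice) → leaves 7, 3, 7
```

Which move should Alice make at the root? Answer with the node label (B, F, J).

C (Alice): max(11, 14, 15) = 15
D (Alice): max(2, 1, 10) = 10
E (Alice): max(13, 8, 13) = 13
B (Bob): min(15, 10, 13) = 10
G (Alice): max(12, 14, 10) = 14
H (Alice): max(8, 15, 11) = 15
I (Alice): max(8, 14, 12) = 14
F (Bob): min(14, 15, 14) = 14
K (Alice): max(15, 3, 4) = 15
L (Alice): max(7, 3, 7) = 7
J (Bob): min(15, 7, 10) = 7
Root (Alice): max(10, 14, 7) = 14
Alice picks the child with the highest value: F (value 14).

F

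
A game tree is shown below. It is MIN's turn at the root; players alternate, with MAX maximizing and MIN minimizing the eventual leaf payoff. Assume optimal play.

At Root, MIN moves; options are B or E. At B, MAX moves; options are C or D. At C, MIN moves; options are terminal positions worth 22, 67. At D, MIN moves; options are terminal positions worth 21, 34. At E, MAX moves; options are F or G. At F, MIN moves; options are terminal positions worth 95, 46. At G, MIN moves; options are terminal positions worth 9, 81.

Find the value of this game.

22

C (MIN): min(22, 67) = 22
D (MIN): min(21, 34) = 21
B (MAX): max(22, 21) = 22
F (MIN): min(95, 46) = 46
G (MIN): min(9, 81) = 9
E (MAX): max(46, 9) = 46
Root (MIN): min(22, 46) = 22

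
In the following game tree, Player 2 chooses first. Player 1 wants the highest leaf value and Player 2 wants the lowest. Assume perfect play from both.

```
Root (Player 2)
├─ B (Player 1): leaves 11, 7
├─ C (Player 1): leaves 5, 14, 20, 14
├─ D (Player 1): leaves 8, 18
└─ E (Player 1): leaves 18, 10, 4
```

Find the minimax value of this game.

B (Player 1): max(11, 7) = 11
C (Player 1): max(5, 14, 20, 14) = 20
D (Player 1): max(8, 18) = 18
E (Player 1): max(18, 10, 4) = 18
Root (Player 2): min(11, 20, 18, 18) = 11

11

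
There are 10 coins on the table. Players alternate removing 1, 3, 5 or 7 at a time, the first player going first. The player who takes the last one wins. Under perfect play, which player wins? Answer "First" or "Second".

Mark each pile size as W (mover wins) or L (mover loses):
i:   0  1  2  3  4  5  6  7  8  9 10
     L  W  L  W  L  W  L  W  L  W  L
Position 10 is L, so the second player wins.

Second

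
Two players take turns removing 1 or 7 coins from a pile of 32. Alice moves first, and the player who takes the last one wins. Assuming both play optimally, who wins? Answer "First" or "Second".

Mark each pile size as W (mover wins) or L (mover loses):
i:   0  1  2  3  4  5  6  7  8  9 10 11 12 13 14 15 16 17 18 19 20 21 22 23 24 25 26 27 28 29 30 31 32
     L  W  L  W  L  W  L  W  L  W  L  W  L  W  L  W  L  W  L  W  L  W  L  W  L  W  L  W  L  W  L  W  L
Position 32 is L, so the second player wins.

Second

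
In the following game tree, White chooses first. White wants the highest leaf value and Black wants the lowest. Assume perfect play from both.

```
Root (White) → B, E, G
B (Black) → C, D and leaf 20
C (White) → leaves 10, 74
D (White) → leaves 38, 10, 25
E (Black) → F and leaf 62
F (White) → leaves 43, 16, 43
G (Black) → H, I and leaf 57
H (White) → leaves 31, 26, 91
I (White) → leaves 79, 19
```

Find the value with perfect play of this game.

C (White): max(10, 74) = 74
D (White): max(38, 10, 25) = 38
B (Black): min(74, 38, 20) = 20
F (White): max(43, 16, 43) = 43
E (Black): min(43, 62) = 43
H (White): max(31, 26, 91) = 91
I (White): max(79, 19) = 79
G (Black): min(91, 79, 57) = 57
Root (White): max(20, 43, 57) = 57

57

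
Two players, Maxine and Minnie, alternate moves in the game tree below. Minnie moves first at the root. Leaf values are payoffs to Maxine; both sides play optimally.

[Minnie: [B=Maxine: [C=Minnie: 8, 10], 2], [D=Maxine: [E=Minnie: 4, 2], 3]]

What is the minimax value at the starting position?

3

C (Minnie): min(8, 10) = 8
B (Maxine): max(8, 2) = 8
E (Minnie): min(4, 2) = 2
D (Maxine): max(2, 3) = 3
Root (Minnie): min(8, 3) = 3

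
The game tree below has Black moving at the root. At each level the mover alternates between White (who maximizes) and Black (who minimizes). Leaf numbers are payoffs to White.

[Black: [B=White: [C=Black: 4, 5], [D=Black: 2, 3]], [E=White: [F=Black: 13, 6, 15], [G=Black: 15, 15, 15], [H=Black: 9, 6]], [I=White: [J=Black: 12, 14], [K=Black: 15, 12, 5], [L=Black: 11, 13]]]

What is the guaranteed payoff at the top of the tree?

4

C (Black): min(4, 5) = 4
D (Black): min(2, 3) = 2
B (White): max(4, 2) = 4
F (Black): min(13, 6, 15) = 6
G (Black): min(15, 15, 15) = 15
H (Black): min(9, 6) = 6
E (White): max(6, 15, 6) = 15
J (Black): min(12, 14) = 12
K (Black): min(15, 12, 5) = 5
L (Black): min(11, 13) = 11
I (White): max(12, 5, 11) = 12
Root (Black): min(4, 15, 12) = 4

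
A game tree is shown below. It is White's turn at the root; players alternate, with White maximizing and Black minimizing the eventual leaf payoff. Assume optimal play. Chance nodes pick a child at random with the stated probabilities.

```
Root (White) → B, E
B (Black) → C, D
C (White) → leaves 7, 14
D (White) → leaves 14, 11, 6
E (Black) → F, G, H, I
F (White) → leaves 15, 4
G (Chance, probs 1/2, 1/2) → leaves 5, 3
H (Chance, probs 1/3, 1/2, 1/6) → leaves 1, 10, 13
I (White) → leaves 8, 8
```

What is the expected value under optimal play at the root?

14

C (White): max(7, 14) = 14
D (White): max(14, 11, 6) = 14
B (Black): min(14, 14) = 14
F (White): max(15, 4) = 15
G (Chance): 1/2·5 + 1/2·3 = 4
H (Chance): 1/3·1 + 1/2·10 + 1/6·13 = 7.5
I (White): max(8, 8) = 8
E (Black): min(15, 4, 7.5, 8) = 4
Root (White): max(14, 4) = 14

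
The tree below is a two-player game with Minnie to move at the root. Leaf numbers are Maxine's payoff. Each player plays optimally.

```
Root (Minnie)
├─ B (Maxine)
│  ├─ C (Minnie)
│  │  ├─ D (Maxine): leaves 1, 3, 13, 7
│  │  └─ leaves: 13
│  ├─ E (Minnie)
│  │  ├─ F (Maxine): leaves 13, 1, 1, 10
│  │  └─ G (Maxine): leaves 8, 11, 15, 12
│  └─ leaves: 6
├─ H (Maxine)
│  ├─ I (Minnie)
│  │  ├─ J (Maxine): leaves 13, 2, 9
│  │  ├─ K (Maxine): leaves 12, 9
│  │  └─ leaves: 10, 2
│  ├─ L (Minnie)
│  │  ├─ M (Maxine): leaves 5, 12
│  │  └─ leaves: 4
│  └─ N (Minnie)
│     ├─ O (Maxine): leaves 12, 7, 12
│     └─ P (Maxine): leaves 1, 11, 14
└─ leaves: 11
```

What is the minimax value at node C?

D: max(1, 3, 13, 7) = 13
C: min(13, 13) = 13

13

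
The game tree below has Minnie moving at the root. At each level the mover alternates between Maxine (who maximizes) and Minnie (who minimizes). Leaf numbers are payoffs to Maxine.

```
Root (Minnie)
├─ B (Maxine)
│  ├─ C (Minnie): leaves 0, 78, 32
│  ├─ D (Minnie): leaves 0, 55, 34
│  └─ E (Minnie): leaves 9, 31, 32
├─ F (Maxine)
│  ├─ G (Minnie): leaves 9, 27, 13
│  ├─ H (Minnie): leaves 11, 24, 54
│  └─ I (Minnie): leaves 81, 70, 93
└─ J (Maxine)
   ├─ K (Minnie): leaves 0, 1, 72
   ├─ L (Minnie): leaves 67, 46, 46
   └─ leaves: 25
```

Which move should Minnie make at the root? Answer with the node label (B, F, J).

B

C (Minnie): min(0, 78, 32) = 0
D (Minnie): min(0, 55, 34) = 0
E (Minnie): min(9, 31, 32) = 9
B (Maxine): max(0, 0, 9) = 9
G (Minnie): min(9, 27, 13) = 9
H (Minnie): min(11, 24, 54) = 11
I (Minnie): min(81, 70, 93) = 70
F (Maxine): max(9, 11, 70) = 70
K (Minnie): min(0, 1, 72) = 0
L (Minnie): min(67, 46, 46) = 46
J (Maxine): max(0, 46, 25) = 46
Root (Minnie): min(9, 70, 46) = 9
Minnie picks the child with the lowest value: B (value 9).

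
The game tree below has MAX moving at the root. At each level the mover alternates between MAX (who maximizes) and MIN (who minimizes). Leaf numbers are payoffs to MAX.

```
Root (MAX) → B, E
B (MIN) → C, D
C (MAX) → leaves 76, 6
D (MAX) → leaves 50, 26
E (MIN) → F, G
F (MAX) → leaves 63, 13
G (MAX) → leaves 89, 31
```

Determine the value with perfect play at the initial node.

63

C (MAX): max(76, 6) = 76
D (MAX): max(50, 26) = 50
B (MIN): min(76, 50) = 50
F (MAX): max(63, 13) = 63
G (MAX): max(89, 31) = 89
E (MIN): min(63, 89) = 63
Root (MAX): max(50, 63) = 63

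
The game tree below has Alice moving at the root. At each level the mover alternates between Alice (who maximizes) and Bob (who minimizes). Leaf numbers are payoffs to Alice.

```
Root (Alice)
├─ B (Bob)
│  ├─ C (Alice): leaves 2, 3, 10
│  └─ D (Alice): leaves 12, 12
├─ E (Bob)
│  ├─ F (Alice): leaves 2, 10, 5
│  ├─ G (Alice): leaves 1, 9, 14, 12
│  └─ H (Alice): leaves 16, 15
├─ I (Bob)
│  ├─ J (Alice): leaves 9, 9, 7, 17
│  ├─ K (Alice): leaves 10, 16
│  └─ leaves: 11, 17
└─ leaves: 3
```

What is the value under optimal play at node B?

10

C: max(2, 3, 10) = 10
D: max(12, 12) = 12
B: min(10, 12) = 10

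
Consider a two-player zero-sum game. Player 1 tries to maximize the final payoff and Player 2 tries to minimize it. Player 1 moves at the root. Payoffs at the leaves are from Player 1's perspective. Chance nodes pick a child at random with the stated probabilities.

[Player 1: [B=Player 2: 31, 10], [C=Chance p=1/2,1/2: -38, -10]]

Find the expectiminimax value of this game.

B (Player 2): min(31, 10) = 10
C (Chance): 1/2·-38 + 1/2·-10 = -24
Root (Player 1): max(10, -24) = 10

10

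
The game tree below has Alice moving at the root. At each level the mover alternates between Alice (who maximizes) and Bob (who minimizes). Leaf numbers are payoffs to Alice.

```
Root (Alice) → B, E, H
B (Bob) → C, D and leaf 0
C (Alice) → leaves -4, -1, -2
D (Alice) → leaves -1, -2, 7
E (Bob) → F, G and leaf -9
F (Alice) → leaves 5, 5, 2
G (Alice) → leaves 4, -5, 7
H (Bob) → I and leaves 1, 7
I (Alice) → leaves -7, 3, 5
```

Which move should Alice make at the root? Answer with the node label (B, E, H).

C (Alice): max(-4, -1, -2) = -1
D (Alice): max(-1, -2, 7) = 7
B (Bob): min(-1, 7, 0) = -1
F (Alice): max(5, 5, 2) = 5
G (Alice): max(4, -5, 7) = 7
E (Bob): min(5, 7, -9) = -9
I (Alice): max(-7, 3, 5) = 5
H (Bob): min(5, 1, 7) = 1
Root (Alice): max(-1, -9, 1) = 1
Alice picks the child with the highest value: H (value 1).

H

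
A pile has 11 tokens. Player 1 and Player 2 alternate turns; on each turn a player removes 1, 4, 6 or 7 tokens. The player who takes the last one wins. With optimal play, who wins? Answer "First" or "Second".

First

W/L table (W = player to move can force a win):
i:   0  1  2  3  4  5  6  7  8  9 10 11
     L  W  L  W  W  L  W  W  W  W  L  W
Position 11 is W, so the first player wins.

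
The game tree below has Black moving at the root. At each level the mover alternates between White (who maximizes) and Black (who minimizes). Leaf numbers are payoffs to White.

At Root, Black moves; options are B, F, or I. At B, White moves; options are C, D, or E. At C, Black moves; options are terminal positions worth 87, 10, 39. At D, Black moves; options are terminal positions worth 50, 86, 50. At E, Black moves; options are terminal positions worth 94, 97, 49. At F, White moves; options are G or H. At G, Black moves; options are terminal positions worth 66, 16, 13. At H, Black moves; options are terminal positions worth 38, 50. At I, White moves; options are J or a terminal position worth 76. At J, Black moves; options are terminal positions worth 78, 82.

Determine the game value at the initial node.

C (Black): min(87, 10, 39) = 10
D (Black): min(50, 86, 50) = 50
E (Black): min(94, 97, 49) = 49
B (White): max(10, 50, 49) = 50
G (Black): min(66, 16, 13) = 13
H (Black): min(38, 50) = 38
F (White): max(13, 38) = 38
J (Black): min(78, 82) = 78
I (White): max(78, 76) = 78
Root (Black): min(50, 38, 78) = 38

38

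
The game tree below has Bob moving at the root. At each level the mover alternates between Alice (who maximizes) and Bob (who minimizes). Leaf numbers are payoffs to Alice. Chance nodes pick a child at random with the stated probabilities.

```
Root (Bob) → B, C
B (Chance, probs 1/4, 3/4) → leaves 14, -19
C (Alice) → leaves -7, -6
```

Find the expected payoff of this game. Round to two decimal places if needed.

-10.75

B (Chance): 1/4·14 + 3/4·-19 = -10.75
C (Alice): max(-7, -6) = -6
Root (Bob): min(-10.75, -6) = -10.75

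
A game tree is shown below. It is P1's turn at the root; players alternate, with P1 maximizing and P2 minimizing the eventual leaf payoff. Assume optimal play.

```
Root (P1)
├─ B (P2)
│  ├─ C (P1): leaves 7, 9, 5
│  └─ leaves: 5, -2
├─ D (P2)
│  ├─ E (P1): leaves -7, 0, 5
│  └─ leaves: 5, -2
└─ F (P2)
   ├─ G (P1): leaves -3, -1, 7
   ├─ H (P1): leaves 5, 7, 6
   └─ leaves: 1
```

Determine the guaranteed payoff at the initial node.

C (P1): max(7, 9, 5) = 9
B (P2): min(9, 5, -2) = -2
E (P1): max(-7, 0, 5) = 5
D (P2): min(5, 5, -2) = -2
G (P1): max(-3, -1, 7) = 7
H (P1): max(5, 7, 6) = 7
F (P2): min(7, 7, 1) = 1
Root (P1): max(-2, -2, 1) = 1

1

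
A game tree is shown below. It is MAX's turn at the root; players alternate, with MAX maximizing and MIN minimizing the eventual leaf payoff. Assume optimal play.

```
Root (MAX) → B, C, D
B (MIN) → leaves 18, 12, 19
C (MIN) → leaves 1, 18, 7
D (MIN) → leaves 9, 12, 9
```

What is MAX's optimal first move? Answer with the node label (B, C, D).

B

B (MIN): min(18, 12, 19) = 12
C (MIN): min(1, 18, 7) = 1
D (MIN): min(9, 12, 9) = 9
Root (MAX): max(12, 1, 9) = 12
MAX picks the child with the highest value: B (value 12).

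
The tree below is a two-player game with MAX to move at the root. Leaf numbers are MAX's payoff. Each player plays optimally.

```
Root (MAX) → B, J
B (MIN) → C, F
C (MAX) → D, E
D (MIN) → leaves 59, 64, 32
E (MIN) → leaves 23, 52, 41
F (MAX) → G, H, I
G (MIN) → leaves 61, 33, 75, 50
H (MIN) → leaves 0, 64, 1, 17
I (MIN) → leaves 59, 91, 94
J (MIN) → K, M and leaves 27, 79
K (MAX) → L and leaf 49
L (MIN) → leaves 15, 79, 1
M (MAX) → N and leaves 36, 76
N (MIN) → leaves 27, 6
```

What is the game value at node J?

27

L: min(15, 79, 1) = 1
K: max(1, 49) = 49
N: min(27, 6) = 6
M: max(6, 36, 76) = 76
J: min(49, 76, 27, 79) = 27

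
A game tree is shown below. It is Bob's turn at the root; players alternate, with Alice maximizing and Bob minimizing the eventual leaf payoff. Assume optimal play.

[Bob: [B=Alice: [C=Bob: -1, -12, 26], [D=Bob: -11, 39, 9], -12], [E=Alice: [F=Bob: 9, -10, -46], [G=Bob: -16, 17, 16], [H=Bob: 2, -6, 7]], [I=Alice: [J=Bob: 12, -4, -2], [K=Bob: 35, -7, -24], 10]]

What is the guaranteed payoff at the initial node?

C (Bob): min(-1, -12, 26) = -12
D (Bob): min(-11, 39, 9) = -11
B (Alice): max(-12, -11, -12) = -11
F (Bob): min(9, -10, -46) = -46
G (Bob): min(-16, 17, 16) = -16
H (Bob): min(2, -6, 7) = -6
E (Alice): max(-46, -16, -6) = -6
J (Bob): min(12, -4, -2) = -4
K (Bob): min(35, -7, -24) = -24
I (Alice): max(-4, -24, 10) = 10
Root (Bob): min(-11, -6, 10) = -11

-11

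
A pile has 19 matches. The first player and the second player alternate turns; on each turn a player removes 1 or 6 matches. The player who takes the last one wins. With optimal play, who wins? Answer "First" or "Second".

i:   0  1  2  3  4  5  6  7  8  9 10 11 12 13 14 15 16 17 18 19
     L  W  L  W  L  W  W  L  W  L  W  L  W  W  L  W  L  W  L  W
Position 19 is W, so the first player wins.

First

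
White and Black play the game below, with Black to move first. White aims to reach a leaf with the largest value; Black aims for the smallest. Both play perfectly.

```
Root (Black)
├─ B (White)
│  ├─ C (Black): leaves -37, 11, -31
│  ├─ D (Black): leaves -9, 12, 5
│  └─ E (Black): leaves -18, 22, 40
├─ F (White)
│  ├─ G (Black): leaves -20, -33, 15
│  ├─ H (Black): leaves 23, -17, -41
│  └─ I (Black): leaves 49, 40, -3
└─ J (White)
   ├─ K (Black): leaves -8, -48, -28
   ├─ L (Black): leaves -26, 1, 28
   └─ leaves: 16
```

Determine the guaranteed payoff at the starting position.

C (Black): min(-37, 11, -31) = -37
D (Black): min(-9, 12, 5) = -9
E (Black): min(-18, 22, 40) = -18
B (White): max(-37, -9, -18) = -9
G (Black): min(-20, -33, 15) = -33
H (Black): min(23, -17, -41) = -41
I (Black): min(49, 40, -3) = -3
F (White): max(-33, -41, -3) = -3
K (Black): min(-8, -48, -28) = -48
L (Black): min(-26, 1, 28) = -26
J (White): max(-48, -26, 16) = 16
Root (Black): min(-9, -3, 16) = -9

-9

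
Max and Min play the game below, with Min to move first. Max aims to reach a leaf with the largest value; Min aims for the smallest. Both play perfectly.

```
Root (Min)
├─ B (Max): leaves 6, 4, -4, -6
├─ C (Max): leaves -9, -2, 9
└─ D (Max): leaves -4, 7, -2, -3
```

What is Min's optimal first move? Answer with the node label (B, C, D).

B (Max): max(6, 4, -4, -6) = 6
C (Max): max(-9, -2, 9) = 9
D (Max): max(-4, 7, -2, -3) = 7
Root (Min): min(6, 9, 7) = 6
Min picks the child with the lowest value: B (value 6).

B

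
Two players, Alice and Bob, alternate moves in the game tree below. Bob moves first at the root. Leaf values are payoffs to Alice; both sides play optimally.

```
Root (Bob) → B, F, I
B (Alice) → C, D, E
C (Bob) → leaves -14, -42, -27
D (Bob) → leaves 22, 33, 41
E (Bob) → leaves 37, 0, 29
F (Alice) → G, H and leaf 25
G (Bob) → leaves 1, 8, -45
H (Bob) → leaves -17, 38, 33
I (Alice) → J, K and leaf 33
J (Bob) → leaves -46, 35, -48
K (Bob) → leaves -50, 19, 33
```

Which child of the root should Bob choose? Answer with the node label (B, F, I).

C (Bob): min(-14, -42, -27) = -42
D (Bob): min(22, 33, 41) = 22
E (Bob): min(37, 0, 29) = 0
B (Alice): max(-42, 22, 0) = 22
G (Bob): min(1, 8, -45) = -45
H (Bob): min(-17, 38, 33) = -17
F (Alice): max(-45, -17, 25) = 25
J (Bob): min(-46, 35, -48) = -48
K (Bob): min(-50, 19, 33) = -50
I (Alice): max(-48, -50, 33) = 33
Root (Bob): min(22, 25, 33) = 22
Bob picks the child with the lowest value: B (value 22).

B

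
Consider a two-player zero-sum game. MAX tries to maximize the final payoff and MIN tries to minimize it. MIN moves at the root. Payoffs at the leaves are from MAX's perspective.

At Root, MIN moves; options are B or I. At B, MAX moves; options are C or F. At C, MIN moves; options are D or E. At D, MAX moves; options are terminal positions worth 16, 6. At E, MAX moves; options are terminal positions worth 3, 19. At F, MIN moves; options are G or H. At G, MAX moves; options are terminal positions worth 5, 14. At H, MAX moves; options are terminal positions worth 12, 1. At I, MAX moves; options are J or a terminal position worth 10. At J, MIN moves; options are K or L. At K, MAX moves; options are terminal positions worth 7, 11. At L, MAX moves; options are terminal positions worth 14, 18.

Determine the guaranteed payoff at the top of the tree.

11

D (MAX): max(16, 6) = 16
E (MAX): max(3, 19) = 19
C (MIN): min(16, 19) = 16
G (MAX): max(5, 14) = 14
H (MAX): max(12, 1) = 12
F (MIN): min(14, 12) = 12
B (MAX): max(16, 12) = 16
K (MAX): max(7, 11) = 11
L (MAX): max(14, 18) = 18
J (MIN): min(11, 18) = 11
I (MAX): max(11, 10) = 11
Root (MIN): min(16, 11) = 11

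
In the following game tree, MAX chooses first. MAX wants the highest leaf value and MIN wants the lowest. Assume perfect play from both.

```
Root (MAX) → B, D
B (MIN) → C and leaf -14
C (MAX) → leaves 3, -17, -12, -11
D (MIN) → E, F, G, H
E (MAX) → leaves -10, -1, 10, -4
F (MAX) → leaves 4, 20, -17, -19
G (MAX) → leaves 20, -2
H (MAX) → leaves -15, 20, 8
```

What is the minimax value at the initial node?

10

C (MAX): max(3, -17, -12, -11) = 3
B (MIN): min(3, -14) = -14
E (MAX): max(-10, -1, 10, -4) = 10
F (MAX): max(4, 20, -17, -19) = 20
G (MAX): max(20, -2) = 20
H (MAX): max(-15, 20, 8) = 20
D (MIN): min(10, 20, 20, 20) = 10
Root (MAX): max(-14, 10) = 10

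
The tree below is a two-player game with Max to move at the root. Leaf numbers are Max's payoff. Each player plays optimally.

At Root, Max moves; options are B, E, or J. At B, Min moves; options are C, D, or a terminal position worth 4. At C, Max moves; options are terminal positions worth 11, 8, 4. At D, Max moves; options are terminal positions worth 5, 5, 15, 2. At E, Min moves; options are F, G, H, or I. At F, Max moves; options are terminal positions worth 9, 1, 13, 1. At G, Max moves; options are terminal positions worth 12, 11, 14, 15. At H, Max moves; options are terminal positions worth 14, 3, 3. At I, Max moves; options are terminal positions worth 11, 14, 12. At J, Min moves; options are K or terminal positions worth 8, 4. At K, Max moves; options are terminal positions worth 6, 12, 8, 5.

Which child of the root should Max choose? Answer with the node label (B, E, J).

C (Max): max(11, 8, 4) = 11
D (Max): max(5, 5, 15, 2) = 15
B (Min): min(11, 15, 4) = 4
F (Max): max(9, 1, 13, 1) = 13
G (Max): max(12, 11, 14, 15) = 15
H (Max): max(14, 3, 3) = 14
I (Max): max(11, 14, 12) = 14
E (Min): min(13, 15, 14, 14) = 13
K (Max): max(6, 12, 8, 5) = 12
J (Min): min(12, 8, 4) = 4
Root (Max): max(4, 13, 4) = 13
Max picks the child with the highest value: E (value 13).

E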